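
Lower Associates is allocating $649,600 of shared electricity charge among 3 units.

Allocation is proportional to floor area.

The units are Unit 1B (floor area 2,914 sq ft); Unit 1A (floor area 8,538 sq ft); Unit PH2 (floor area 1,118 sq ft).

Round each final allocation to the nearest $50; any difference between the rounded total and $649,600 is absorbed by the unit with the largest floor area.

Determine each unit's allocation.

Unit 1B: $150,600 · Unit 1A: $441,200 · Unit PH2: $57,800

Combined floor area = 12,570.
Proportional shares: Unit 1B 2,914/12,570 × $649,600 = 150,591.44; Unit 1A 8,538/12,570 × $649,600 = 441,231.89; Unit PH2 1,118/12,570 × $649,600 = 57,776.67.
Rounded to nearest $50: Unit 1B $150,600; Unit 1A $441,250; Unit PH2 $57,800. Sum = $649,650.
Difference $649,600 − $649,650 = −$50 applied to largest floor area (Unit 1A): Unit 1A becomes $441,200.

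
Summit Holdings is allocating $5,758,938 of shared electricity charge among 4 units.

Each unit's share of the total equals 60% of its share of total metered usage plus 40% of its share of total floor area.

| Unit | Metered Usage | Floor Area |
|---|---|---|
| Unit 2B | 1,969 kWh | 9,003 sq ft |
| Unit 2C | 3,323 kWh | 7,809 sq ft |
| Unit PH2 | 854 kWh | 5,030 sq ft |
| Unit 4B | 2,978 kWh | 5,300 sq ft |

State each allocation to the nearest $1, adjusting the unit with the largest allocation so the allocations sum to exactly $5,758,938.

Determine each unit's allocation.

Metered usage total 9,124; floor area total 27,142.
Composite weights (60% metered usage + 40% floor area): Unit 2B 0.2622; Unit 2C 0.3336; Unit PH2 0.1303; Unit 4B 0.2739.
Proportional shares: Unit 2B 1,509,778.52; Unit 2C 1,921,217.49; Unit PH2 750,321.87; Unit 4B 1,577,620.12.
After rounding ($1): Unit 2B $1,509,779; Unit 2C $1,921,217; Unit PH2 $750,322; Unit 4B $1,577,620. Sum = $5,758,938.
Rounded total matches; no reconciliation needed.

Unit 2B: $1,509,779; Unit 2C: $1,921,217; Unit PH2: $750,322; Unit 4B: $1,577,620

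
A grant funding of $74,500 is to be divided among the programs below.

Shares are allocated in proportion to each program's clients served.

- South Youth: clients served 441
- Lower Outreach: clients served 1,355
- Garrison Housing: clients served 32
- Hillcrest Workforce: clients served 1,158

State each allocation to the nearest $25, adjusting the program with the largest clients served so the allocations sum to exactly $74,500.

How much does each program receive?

Total clients served = 441 + 1,355 + 32 + 1,158 = 2,986.
Unrounded shares: South Youth 11,002.85; Lower Outreach 33,806.93; Garrison Housing 798.39; Hillcrest Workforce 28,891.83.
After rounding ($25): South Youth $11,000; Lower Outreach $33,800; Garrison Housing $800; Hillcrest Workforce $28,900. Sum = $74,500.
Sum already equals the total — no adjustment.

South Youth: $11,000; Lower Outreach: $33,800; Garrison Housing: $800; Hillcrest Workforce: $28,900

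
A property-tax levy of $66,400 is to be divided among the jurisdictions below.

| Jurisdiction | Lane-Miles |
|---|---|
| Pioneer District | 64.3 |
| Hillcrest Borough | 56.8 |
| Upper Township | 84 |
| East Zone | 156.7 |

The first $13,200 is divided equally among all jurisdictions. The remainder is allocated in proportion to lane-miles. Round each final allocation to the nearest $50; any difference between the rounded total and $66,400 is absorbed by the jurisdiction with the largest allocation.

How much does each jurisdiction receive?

First tranche $13,200 split equally: $3,300 each.
Remainder $53,200 by lane-miles (total 361.8): Pioneer District 9,454.84 → $9,450; Hillcrest Borough 8,352.02 → $8,350; Upper Township 12,351.58 → $12,350; East Zone 23,041.57 → $23,050.
Totals: Pioneer District $3,300 + $9,450 = $12,750; Hillcrest Borough $3,300 + $8,350 = $11,650; Upper Township $3,300 + $12,350 = $15,650; East Zone $3,300 + $23,050 = $26,350.

Pioneer District: $12,750; Hillcrest Borough: $11,650; Upper Township: $15,650; East Zone: $26,350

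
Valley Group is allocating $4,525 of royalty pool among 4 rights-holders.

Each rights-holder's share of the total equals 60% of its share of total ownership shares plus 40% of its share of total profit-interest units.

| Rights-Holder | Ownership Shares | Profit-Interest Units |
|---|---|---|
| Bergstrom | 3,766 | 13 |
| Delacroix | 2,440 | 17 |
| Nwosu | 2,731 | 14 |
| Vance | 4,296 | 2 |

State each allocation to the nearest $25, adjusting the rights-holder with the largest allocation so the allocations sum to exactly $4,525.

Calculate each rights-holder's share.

Bergstrom: $1,300 · Delacroix: $1,175 · Nwosu: $1,100 · Vance: $950

Totals — ownership shares 13,233, profit-interest units 46.
Composite weights (60% ownership shares + 40% profit-interest units): Bergstrom 0.2838; Delacroix 0.2585; Nwosu 0.2456; Vance 0.2122.
Proportional shares: Bergstrom 1,284.19; Delacroix 1,169.53; Nwosu 1,111.19; Vance 960.10.
Rounded to nearest $25: Bergstrom $1,275; Delacroix $1,175; Nwosu $1,100; Vance $950. Sum = $4,500.
Difference $4,525 − $4,500 = +$25 applied to largest allocation (Bergstrom): Bergstrom becomes $1,300.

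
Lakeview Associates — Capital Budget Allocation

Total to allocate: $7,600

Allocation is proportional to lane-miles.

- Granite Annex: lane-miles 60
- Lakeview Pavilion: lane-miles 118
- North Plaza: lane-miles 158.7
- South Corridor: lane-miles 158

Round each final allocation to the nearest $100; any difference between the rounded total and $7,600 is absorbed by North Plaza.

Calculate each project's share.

Total lane-miles = 494.7.
Unrounded shares: Granite Annex 60/494.7 × $7,600 = 921.77; Lakeview Pavilion 118/494.7 × $7,600 = 1,812.82; North Plaza 158.7/494.7 × $7,600 = 2,438.08; South Corridor 158/494.7 × $7,600 = 2,427.33.
After rounding ($100): Granite Annex $900; Lakeview Pavilion $1,800; North Plaza $2,400; South Corridor $2,400. Sum = $7,500.
Difference $7,600 − $7,500 = +$100 applied to North Plaza: North Plaza becomes $2,500.

Granite Annex: $900 · Lakeview Pavilion: $1,800 · North Plaza: $2,500 · South Corridor: $2,400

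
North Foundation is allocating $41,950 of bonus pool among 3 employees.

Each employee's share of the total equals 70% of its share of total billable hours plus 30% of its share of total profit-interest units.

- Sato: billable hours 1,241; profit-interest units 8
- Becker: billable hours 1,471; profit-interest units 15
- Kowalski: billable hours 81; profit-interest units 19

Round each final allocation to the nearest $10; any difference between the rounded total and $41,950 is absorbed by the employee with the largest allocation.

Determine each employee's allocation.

Totals — billable hours 2,793, profit-interest units 42.
Blended shares (70% billable hours + 30% profit-interest units): Sato 0.3682; Becker 0.4758; Kowalski 0.1560.
Unrounded shares: Sato 15,444.75; Becker 19,960.42; Kowalski 6,544.83.
After rounding ($10): Sato $15,440; Becker $19,960; Kowalski $6,540. Sum = $41,940.
Difference $41,950 − $41,940 = +$10 applied to largest allocation (Becker): Becker becomes $19,970.

Sato: $15,440 | Becker: $19,970 | Kowalski: $6,540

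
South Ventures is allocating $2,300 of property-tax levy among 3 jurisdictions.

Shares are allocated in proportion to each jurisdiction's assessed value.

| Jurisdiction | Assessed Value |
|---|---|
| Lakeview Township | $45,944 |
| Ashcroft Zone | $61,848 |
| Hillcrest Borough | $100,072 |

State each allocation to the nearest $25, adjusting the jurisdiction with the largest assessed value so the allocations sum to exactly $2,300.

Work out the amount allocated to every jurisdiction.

Lakeview Township: $500; Ashcroft Zone: $675; Hillcrest Borough: $1,125

Combined assessed value = 207,864.
Proportional shares: Lakeview Township 45,944/207,864 × $2,300 = 508.37; Ashcroft Zone 61,848/207,864 × $2,300 = 684.34; Hillcrest Borough 100,072/207,864 × $2,300 = 1,107.29.
After rounding ($25): Lakeview Township $500; Ashcroft Zone $675; Hillcrest Borough $1,100. Sum = $2,275.
Difference $2,300 − $2,275 = +$25 applied to largest assessed value (Hillcrest Borough): Hillcrest Borough becomes $1,125.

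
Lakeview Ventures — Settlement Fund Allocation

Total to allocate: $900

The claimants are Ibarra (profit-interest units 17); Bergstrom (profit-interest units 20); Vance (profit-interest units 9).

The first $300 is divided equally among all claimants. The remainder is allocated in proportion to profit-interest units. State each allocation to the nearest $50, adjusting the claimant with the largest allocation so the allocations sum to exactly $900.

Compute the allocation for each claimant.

Ibarra: $300 | Bergstrom: $400 | Vance: $200

First tranche $300 split equally: $100 each.
Remainder $600 by profit-interest units (total 46): Ibarra 221.74 → $200; Bergstrom 260.87 → $250; Vance 117.39 → $100.
Rounding difference +$50 on remainder applied to Bergstrom.
Totals: Ibarra $100 + $200 = $300; Bergstrom $100 + $300 = $400; Vance $100 + $100 = $200.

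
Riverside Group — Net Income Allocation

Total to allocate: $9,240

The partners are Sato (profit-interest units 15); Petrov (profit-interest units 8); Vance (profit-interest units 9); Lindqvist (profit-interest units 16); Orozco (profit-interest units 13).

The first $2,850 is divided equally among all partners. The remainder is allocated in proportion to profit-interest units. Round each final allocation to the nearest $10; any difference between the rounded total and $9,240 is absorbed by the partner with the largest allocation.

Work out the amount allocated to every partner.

Sato: $2,140 | Petrov: $1,410 | Vance: $1,510 | Lindqvist: $2,250 | Orozco: $1,930

$2,850 shared equally gives $570 per partner.
Remainder $6,390 by profit-interest units (total 61): Sato 1,571.31 → $1,570; Petrov 838.03 → $840; Vance 942.79 → $940; Lindqvist 1,676.07 → $1,680; Orozco 1,361.80 → $1,360.
Totals: Sato $570 + $1,570 = $2,140; Petrov $570 + $840 = $1,410; Vance $570 + $940 = $1,510; Lindqvist $570 + $1,680 = $2,250; Orozco $570 + $1,360 = $1,930.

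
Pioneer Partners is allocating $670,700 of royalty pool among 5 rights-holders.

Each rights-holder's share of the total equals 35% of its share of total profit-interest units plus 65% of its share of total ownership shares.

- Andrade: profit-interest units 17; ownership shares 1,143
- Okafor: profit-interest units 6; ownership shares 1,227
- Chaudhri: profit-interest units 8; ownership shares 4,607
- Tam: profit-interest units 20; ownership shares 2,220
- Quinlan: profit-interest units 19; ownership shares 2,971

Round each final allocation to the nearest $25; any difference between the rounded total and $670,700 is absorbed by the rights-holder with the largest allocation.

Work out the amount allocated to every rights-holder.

Andrade: $97,950 | Okafor: $64,075 | Chaudhri: $191,925 | Tam: $146,600 | Quinlan: $170,150

Totals — profit-interest units 70, ownership shares 12,168.
Composite weights (35% profit-interest units + 65% ownership shares): Andrade 0.1461; Okafor 0.0955; Chaudhri 0.2861; Tam 0.2186; Quinlan 0.2537.
Pro-rata amounts: Andrade 97,960.89; Okafor 64,081.95; Chaudhri 191,887.56; Tam 146,608.14; Quinlan 170,161.46.
Rounded to nearest $25: Andrade $97,950; Okafor $64,075; Chaudhri $191,900; Tam $146,600; Quinlan $170,150. Sum = $670,675.
Difference $670,700 − $670,675 = +$25 applied to largest allocation (Chaudhri): Chaudhri becomes $191,925.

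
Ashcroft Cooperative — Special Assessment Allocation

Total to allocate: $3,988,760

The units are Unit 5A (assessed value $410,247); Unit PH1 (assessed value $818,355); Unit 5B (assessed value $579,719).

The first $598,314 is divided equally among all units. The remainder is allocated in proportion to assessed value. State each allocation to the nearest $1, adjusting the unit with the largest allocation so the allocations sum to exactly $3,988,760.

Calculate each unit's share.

Unit 5A: $968,616 | Unit PH1: $1,733,783 | Unit 5B: $1,286,361

First tranche $598,314 split equally: $199,438 each.
Remainder $3,390,446 by assessed value (total 1,808,321): Unit 5A 769,177.76 → $769,178; Unit PH1 1,534,345.08 → $1,534,345; Unit 5B 1,086,923.15 → $1,086,923.
Totals: Unit 5A $199,438 + $769,178 = $968,616; Unit PH1 $199,438 + $1,534,345 = $1,733,783; Unit 5B $199,438 + $1,086,923 = $1,286,361.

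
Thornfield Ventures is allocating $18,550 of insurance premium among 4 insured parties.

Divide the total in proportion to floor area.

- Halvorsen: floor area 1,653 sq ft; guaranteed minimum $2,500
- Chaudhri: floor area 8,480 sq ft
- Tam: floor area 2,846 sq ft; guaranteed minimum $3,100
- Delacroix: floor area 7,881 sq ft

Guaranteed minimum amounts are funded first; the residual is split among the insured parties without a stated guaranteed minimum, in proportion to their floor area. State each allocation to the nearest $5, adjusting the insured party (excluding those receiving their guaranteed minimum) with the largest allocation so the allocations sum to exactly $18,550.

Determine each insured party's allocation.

Guaranteed amounts: Halvorsen $2,500; Tam $3,100. Remaining pool $12,950.
Remaining pool split over remaining floor area 16,361: Chaudhri 6,712.06 → $6,710; Delacroix 6,237.94 → $6,240.

Halvorsen: $2,500 | Chaudhri: $6,710 | Tam: $3,100 | Delacroix: $6,240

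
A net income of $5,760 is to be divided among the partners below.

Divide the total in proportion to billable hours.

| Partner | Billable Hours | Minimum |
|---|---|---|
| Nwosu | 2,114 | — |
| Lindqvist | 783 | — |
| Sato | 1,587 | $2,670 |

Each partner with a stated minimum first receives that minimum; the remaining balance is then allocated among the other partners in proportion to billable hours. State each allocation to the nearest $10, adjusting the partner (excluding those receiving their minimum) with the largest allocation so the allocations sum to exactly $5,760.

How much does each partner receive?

Minimums first: Sato $2,670. Remaining pool $3,090.
Remaining pool split over remaining billable hours 2,897: Nwosu 2,254.84 → $2,250; Lindqvist 835.16 → $840.

Nwosu: $2,250 · Lindqvist: $840 · Sato: $2,670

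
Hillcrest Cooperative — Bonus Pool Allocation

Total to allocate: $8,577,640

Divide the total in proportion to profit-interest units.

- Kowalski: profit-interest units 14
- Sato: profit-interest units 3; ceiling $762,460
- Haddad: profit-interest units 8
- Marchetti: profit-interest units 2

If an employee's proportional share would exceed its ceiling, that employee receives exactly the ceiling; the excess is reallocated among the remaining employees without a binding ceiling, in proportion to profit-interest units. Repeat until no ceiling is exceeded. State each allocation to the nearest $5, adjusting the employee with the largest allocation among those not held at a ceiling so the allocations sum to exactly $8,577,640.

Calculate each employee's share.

Kowalski: $4,558,855 | Sato: $762,460 | Haddad: $2,605,060 | Marchetti: $651,265

Profit-interest units total: 27.
Proportional shares (ignoring caps): Kowalski 4,447,665.19; Sato 953,071.11; Haddad 2,541,522.96; Marchetti 635,380.74.
Held at cap: Sato ($762,460); residual $7,815,180 reallocated over remaining profit-interest units 24.
Remaining shares: Kowalski 4,558,855.00 → $4,558,855; Haddad 2,605,060.00 → $2,605,060; Marchetti 651,265.00 → $651,265.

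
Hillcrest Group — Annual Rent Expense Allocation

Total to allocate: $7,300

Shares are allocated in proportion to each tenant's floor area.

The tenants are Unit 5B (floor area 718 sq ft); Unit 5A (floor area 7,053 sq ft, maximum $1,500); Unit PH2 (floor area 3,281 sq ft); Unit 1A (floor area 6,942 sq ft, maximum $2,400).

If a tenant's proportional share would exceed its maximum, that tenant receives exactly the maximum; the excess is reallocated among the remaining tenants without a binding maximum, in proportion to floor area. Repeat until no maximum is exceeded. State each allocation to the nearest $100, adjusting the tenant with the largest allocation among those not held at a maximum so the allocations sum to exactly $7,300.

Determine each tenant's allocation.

Unit 5B: $600; Unit 5A: $1,500; Unit PH2: $2,800; Unit 1A: $2,400

Sum of floor area: 17,994.
Pro-rata shares before constraints: Unit 5B 291.29; Unit 5A 2,861.34; Unit PH2 1,331.07; Unit 1A 2,816.31.
Cap binds for Unit 5A ($1,500), Unit 1A ($2,400); remaining pool $3,400 reallocated over remaining floor area 3,999.
Shares after redistribution: Unit 5B 610.45 → $600; Unit PH2 2,789.55 → $2,800.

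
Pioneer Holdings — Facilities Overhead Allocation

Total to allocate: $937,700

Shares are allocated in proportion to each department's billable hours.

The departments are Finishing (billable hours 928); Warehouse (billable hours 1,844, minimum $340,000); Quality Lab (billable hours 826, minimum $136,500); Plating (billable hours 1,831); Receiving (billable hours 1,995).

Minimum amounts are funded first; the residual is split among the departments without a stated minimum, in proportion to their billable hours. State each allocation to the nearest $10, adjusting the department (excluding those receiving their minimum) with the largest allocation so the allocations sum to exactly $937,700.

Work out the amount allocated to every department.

Guaranteed amounts: Warehouse $340,000; Quality Lab $136,500. Balance $461,200.
Balance split over remaining billable hours 4,754: Finishing 90,028.10 → $90,030; Plating 177,630.88 → $177,630; Receiving 193,541.02 → $193,540.

Finishing: $90,030 | Warehouse: $340,000 | Quality Lab: $136,500 | Plating: $177,630 | Receiving: $193,540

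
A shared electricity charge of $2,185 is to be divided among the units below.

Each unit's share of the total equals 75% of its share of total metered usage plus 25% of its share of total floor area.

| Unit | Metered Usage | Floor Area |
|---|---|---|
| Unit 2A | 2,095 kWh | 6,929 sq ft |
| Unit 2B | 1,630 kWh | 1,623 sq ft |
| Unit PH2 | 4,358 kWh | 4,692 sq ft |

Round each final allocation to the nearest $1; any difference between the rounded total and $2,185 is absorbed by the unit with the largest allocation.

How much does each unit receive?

Unit 2A: $711 · Unit 2B: $397 · Unit PH2: $1,077

Metered usage total 8,083; floor area total 13,244.
Combined weights (75% metered usage + 25% floor area): Unit 2A 0.3252; Unit 2B 0.1819; Unit PH2 0.4929.
Raw shares: Unit 2A 710.53; Unit 2B 397.41; Unit PH2 1,077.06.
Rounded to nearest $1: Unit 2A $711; Unit 2B $397; Unit PH2 $1,077. Sum = $2,185.
Sum already equals the total — no adjustment.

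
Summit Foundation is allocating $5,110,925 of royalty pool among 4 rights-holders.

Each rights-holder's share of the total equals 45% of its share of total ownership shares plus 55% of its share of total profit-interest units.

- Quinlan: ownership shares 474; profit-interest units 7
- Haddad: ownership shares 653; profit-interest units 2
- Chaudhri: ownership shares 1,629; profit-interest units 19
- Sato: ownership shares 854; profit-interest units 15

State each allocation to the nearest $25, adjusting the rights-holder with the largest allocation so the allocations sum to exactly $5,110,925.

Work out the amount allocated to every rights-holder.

Quinlan: $759,600; Haddad: $546,775; Chaudhri: $2,279,875; Sato: $1,524,675

Ownership shares total 3,610; profit-interest units total 43.
Composite weights (45% ownership shares + 55% profit-interest units): Quinlan 0.1486; Haddad 0.1070; Chaudhri 0.4461; Sato 0.2983.
Raw shares: Quinlan 759,589.54; Haddad 546,768.22; Chaudhri 2,279,902.88; Sato 1,524,664.36.
Rounded to nearest $25: Quinlan $759,600; Haddad $546,775; Chaudhri $2,279,900; Sato $1,524,675. Sum = $5,110,950.
Difference $5,110,925 − $5,110,950 = −$25 applied to largest allocation (Chaudhri): Chaudhri becomes $2,279,875.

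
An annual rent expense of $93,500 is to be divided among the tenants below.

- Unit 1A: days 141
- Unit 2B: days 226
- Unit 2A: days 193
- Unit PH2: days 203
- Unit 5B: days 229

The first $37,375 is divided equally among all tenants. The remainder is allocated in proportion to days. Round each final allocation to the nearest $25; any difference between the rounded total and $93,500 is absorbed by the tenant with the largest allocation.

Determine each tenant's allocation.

Unit 1A: $15,450; Unit 2B: $20,250; Unit 2A: $18,400; Unit PH2: $18,950; Unit 5B: $20,450

First tranche $37,375 split equally: $7,475 each.
Remainder $56,125 by days (total 992): Unit 1A 7,977.44 → $7,975; Unit 2B 12,786.54 → $12,775; Unit 2A 10,919.48 → $10,925; Unit PH2 11,485.26 → $11,475; Unit 5B 12,956.28 → $12,950.
Rounding difference +$25 on remainder applied to Unit 5B.
Totals: Unit 1A $7,475 + $7,975 = $15,450; Unit 2B $7,475 + $12,775 = $20,250; Unit 2A $7,475 + $10,925 = $18,400; Unit PH2 $7,475 + $11,475 = $18,950; Unit 5B $7,475 + $12,975 = $20,450.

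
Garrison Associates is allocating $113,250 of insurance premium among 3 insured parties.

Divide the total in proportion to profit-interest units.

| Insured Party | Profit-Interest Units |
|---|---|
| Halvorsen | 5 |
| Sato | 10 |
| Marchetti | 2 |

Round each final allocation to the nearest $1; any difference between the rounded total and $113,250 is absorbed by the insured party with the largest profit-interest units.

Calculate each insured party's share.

Halvorsen: $33,309 · Sato: $66,617 · Marchetti: $13,324

Profit-interest units total: 5 + 10 + 2 = 17.
Raw shares: Halvorsen 33,308.82; Sato 66,617.65; Marchetti 13,323.53.
After rounding ($1): Halvorsen $33,309; Sato $66,618; Marchetti $13,324. Sum = $113,251.
Difference $113,250 − $113,251 = −$1 applied to largest profit-interest units (Sato): Sato becomes $66,617.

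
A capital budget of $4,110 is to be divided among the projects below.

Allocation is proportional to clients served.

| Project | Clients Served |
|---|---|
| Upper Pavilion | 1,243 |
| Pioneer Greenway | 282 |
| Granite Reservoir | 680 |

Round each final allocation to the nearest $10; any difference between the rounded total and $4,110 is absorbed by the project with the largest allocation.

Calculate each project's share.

Upper Pavilion: $2,310 | Pioneer Greenway: $530 | Granite Reservoir: $1,270

Combined clients served = 2,205.
Pro-rata amounts: Upper Pavilion 1,243/2,205 × $4,110 = 2,316.88; Pioneer Greenway 282/2,205 × $4,110 = 525.63; Granite Reservoir 680/2,205 × $4,110 = 1,267.48.
Rounded to nearest $10: Upper Pavilion $2,320; Pioneer Greenway $530; Granite Reservoir $1,270. Sum = $4,120.
Difference $4,110 − $4,120 = −$10 applied to largest allocation (Upper Pavilion): Upper Pavilion becomes $2,310.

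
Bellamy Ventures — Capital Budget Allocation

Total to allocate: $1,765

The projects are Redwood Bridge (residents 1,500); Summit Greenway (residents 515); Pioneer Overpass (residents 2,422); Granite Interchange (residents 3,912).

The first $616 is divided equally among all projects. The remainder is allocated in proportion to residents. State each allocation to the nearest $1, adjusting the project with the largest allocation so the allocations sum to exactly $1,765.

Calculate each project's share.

Equal tier: $616 ÷ 4 = $154 apiece.
Remainder $1,149 by residents (total 8,349): Redwood Bridge 206.43 → $206; Summit Greenway 70.87 → $71; Pioneer Overpass 333.32 → $333; Granite Interchange 538.37 → $538.
Rounding difference +$1 on remainder applied to Granite Interchange.
Totals: Redwood Bridge $154 + $206 = $360; Summit Greenway $154 + $71 = $225; Pioneer Overpass $154 + $333 = $487; Granite Interchange $154 + $539 = $693.

Redwood Bridge: $360 · Summit Greenway: $225 · Pioneer Overpass: $487 · Granite Interchange: $693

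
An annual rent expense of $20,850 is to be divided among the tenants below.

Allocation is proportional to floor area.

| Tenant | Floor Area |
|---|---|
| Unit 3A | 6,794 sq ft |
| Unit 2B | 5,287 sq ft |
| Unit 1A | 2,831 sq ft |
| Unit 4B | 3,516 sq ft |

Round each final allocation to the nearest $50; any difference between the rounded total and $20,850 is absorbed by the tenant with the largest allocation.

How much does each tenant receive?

Unit 3A: $7,650; Unit 2B: $6,000; Unit 1A: $3,200; Unit 4B: $4,000

Floor area total: 18,428.
Raw shares: Unit 3A 6,794/18,428 × $20,850 = 7,686.94; Unit 2B 5,287/18,428 × $20,850 = 5,981.87; Unit 1A 2,831/18,428 × $20,850 = 3,203.08; Unit 4B 3,516/18,428 × $20,850 = 3,978.11.
After rounding ($50): Unit 3A $7,700; Unit 2B $6,000; Unit 1A $3,200; Unit 4B $4,000. Sum = $20,900.
Difference $20,850 − $20,900 = −$50 applied to largest allocation (Unit 3A): Unit 3A becomes $7,650.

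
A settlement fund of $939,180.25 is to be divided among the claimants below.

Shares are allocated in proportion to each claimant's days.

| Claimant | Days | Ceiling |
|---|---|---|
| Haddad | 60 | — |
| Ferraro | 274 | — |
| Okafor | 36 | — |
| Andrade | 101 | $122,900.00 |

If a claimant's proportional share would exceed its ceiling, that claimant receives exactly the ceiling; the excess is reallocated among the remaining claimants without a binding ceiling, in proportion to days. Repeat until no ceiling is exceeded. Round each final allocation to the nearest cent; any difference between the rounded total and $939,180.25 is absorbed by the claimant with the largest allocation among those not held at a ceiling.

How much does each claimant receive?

Haddad: $132,369.77; Ferraro: $604,488.62; Okafor: $79,421.86; Andrade: $122,900.00

Sum of days: 471.
Unconstrained shares: Haddad 119,640.7962; Ferraro 546,359.6359; Okafor 71,784.4777; Andrade 201,395.3402.
Held at cap: Andrade ($122,900.00); residual $816,280.25 reallocated over remaining days 370.
Shares after redistribution: Haddad 132,369.7703 → $132,369.77; Ferraro 604,488.6176 → $604,488.62; Okafor 79,421.8622 → $79,421.86.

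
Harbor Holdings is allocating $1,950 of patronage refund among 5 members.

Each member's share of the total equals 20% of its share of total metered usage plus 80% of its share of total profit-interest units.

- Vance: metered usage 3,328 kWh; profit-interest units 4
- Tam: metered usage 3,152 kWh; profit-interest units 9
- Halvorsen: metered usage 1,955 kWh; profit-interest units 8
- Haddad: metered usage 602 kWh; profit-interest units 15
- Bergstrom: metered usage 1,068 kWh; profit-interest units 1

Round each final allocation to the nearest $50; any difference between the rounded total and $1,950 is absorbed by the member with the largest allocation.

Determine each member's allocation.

Vance: $300 | Tam: $500 | Halvorsen: $400 | Haddad: $650 | Bergstrom: $100

Totals — metered usage 10,105, profit-interest units 37.
Combined weights (20% metered usage + 80% profit-interest units): Vance 0.1524; Tam 0.2570; Halvorsen 0.2117; Haddad 0.3362; Bergstrom 0.0428.
Pro-rata amounts: Vance 297.09; Tam 501.11; Halvorsen 412.75; Haddad 655.67; Bergstrom 83.38.
Rounded to nearest $50: Vance $300; Tam $500; Halvorsen $400; Haddad $650; Bergstrom $100. Sum = $1,950.
No rounding difference to absorb.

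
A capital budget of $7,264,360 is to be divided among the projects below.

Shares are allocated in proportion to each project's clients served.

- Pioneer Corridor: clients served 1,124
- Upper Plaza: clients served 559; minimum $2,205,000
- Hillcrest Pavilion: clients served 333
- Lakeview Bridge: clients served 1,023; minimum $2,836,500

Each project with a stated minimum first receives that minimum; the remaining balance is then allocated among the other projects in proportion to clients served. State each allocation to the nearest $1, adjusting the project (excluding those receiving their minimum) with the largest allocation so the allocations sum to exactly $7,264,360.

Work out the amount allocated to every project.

Fund the minimums — Upper Plaza $2,205,000; Lakeview Bridge $2,836,500. Remaining pool $2,222,860.
Remaining pool split over remaining clients served 1,457: Pioneer Corridor 1,714,821.30 → $1,714,821; Hillcrest Pavilion 508,038.70 → $508,039.

Pioneer Corridor: $1,714,821; Upper Plaza: $2,205,000; Hillcrest Pavilion: $508,039; Lakeview Bridge: $2,836,500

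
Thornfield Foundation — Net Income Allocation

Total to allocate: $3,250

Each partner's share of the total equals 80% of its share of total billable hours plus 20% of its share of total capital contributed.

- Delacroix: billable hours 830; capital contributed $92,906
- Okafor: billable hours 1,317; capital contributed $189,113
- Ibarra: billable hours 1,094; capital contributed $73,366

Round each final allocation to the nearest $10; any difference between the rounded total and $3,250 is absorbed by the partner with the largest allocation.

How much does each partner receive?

Delacroix: $840; Okafor: $1,400; Ibarra: $1,010

Totals — billable hours 3,241, capital contributed 355,385.
Blended shares (80% billable hours + 20% capital contributed): Delacroix 0.2572; Okafor 0.4315; Ibarra 0.3113.
Raw shares: Delacroix 835.77; Okafor 1,402.41; Ibarra 1,011.82.
Rounded to nearest $10: Delacroix $840; Okafor $1,400; Ibarra $1,010. Sum = $3,250.
Rounded total matches; no reconciliation needed.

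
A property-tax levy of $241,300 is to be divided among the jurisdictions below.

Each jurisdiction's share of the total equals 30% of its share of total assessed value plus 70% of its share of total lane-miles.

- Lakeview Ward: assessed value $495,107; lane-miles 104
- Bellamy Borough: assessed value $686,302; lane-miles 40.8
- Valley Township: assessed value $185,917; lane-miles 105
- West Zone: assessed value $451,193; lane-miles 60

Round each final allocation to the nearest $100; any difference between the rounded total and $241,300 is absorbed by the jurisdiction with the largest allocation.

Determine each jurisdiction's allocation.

Totals — assessed value 1,818,519, lane-miles 309.8.
Combined weights (30% assessed value + 70% lane-miles): Lakeview Ward 0.3167; Bellamy Borough 0.2054; Valley Township 0.2679; West Zone 0.2100.
Unrounded shares: Lakeview Ward 76,411.95; Bellamy Borough 49,564.79; Valley Township 64,649.21; West Zone 50,674.06.
After rounding ($100): Lakeview Ward $76,400; Bellamy Borough $49,600; Valley Township $64,600; West Zone $50,700. Sum = $241,300.
Rounded total matches; no reconciliation needed.

Lakeview Ward: $76,400 · Bellamy Borough: $49,600 · Valley Township: $64,600 · West Zone: $50,700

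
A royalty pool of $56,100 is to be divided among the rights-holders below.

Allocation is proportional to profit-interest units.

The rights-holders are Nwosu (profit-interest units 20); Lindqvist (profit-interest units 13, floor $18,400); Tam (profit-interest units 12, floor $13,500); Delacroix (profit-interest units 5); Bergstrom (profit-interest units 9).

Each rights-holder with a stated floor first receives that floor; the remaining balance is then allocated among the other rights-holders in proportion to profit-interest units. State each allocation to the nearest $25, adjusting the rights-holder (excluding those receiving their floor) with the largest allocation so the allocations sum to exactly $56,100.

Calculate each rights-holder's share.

Nwosu: $14,250 | Lindqvist: $18,400 | Tam: $13,500 | Delacroix: $3,550 | Bergstrom: $6,400

Minimums first: Lindqvist $18,400; Tam $13,500. Remaining pool $24,200.
Remaining pool split over remaining profit-interest units 34: Nwosu 14,235.29 → $14,225; Delacroix 3,558.82 → $3,550; Bergstrom 6,405.88 → $6,400.
Rounding difference +$25 applied to Nwosu → $14,250.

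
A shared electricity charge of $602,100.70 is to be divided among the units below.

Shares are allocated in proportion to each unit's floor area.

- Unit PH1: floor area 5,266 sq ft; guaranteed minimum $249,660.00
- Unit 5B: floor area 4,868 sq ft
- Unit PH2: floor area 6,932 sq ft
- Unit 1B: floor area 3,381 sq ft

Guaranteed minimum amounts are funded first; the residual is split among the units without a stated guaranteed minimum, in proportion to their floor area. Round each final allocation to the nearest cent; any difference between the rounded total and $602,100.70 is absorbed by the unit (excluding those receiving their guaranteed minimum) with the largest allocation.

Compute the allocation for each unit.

Guaranteed amounts: Unit PH1 $249,660.00. Remaining pool $352,440.70.
Remaining pool split over remaining floor area 15,181: Unit 5B 113,015.0404 → $113,015.04; Unit PH2 160,932.6746 → $160,932.67; Unit 1B 78,492.9851 → $78,492.99.

Unit PH1: $249,660.00 | Unit 5B: $113,015.04 | Unit PH2: $160,932.67 | Unit 1B: $78,492.99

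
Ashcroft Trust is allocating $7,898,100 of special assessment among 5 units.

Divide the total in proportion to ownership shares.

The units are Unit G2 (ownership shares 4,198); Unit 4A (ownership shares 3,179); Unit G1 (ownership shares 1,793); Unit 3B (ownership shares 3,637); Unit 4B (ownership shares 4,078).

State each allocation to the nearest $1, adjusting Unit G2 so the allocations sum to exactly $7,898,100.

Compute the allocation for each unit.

Ownership shares total: 16,885.
Proportional shares: Unit G2 4,198/16,885 × $7,898,100 = 1,963,649.62; Unit 4A 3,179/16,885 × $7,898,100 = 1,487,003.84; Unit G1 1,793/16,885 × $7,898,100 = 838,690.75; Unit 3B 3,637/16,885 × $7,898,100 = 1,701,237.18; Unit 4B 4,078/16,885 × $7,898,100 = 1,907,518.61.
At nearest $1: Unit G2 $1,963,650; Unit 4A $1,487,004; Unit G1 $838,691; Unit 3B $1,701,237; Unit 4B $1,907,519. Sum = $7,898,101.
Difference $7,898,100 − $7,898,101 = −$1 applied to Unit G2: Unit G2 becomes $1,963,649.

Unit G2: $1,963,649 · Unit 4A: $1,487,004 · Unit G1: $838,691 · Unit 3B: $1,701,237 · Unit 4B: $1,907,519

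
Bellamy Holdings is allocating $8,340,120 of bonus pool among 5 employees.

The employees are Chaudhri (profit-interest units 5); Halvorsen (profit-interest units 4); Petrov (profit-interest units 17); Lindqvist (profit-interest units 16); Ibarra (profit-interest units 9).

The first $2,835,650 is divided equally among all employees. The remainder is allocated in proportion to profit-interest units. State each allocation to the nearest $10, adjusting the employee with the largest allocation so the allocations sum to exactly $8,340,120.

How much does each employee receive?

Chaudhri: $1,106,780 · Halvorsen: $998,850 · Petrov: $2,401,960 · Lindqvist: $2,294,020 · Ibarra: $1,538,510

First tranche $2,835,650 split equally: $567,130 each.
Remainder $5,504,470 by profit-interest units (total 51): Chaudhri 539,653.92 → $539,650; Halvorsen 431,723.14 → $431,720; Petrov 1,834,823.33 → $1,834,820; Lindqvist 1,726,892.55 → $1,726,890; Ibarra 971,377.06 → $971,380.
Rounding difference +$10 on remainder applied to Petrov.
Totals: Chaudhri $567,130 + $539,650 = $1,106,780; Halvorsen $567,130 + $431,720 = $998,850; Petrov $567,130 + $1,834,830 = $2,401,960; Lindqvist $567,130 + $1,726,890 = $2,294,020; Ibarra $567,130 + $971,380 = $1,538,510.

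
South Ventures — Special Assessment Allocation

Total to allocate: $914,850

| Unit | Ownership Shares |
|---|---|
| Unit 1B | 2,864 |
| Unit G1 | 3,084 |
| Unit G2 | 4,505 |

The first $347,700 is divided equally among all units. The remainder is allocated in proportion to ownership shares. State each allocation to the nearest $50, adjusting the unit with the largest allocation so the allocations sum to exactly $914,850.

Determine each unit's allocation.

First tranche $347,700 split equally: $115,900 each.
Remainder $567,150 by ownership shares (total 10,453): Unit 1B 155,392.48 → $155,400; Unit G1 167,329.05 → $167,350; Unit G2 244,428.47 → $244,450.
Rounding difference −$50 on remainder applied to Unit G2.
Totals: Unit 1B $115,900 + $155,400 = $271,300; Unit G1 $115,900 + $167,350 = $283,250; Unit G2 $115,900 + $244,400 = $360,300.

Unit 1B: $271,300 | Unit G1: $283,250 | Unit G2: $360,300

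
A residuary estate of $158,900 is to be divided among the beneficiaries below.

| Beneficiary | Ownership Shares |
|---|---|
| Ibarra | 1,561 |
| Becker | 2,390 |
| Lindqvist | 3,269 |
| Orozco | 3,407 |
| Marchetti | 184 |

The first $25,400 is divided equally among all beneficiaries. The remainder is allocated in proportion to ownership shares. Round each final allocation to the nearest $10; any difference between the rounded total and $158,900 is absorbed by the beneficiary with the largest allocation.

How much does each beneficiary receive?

Ibarra: $24,360 · Becker: $34,590 · Lindqvist: $45,450 · Orozco: $47,150 · Marchetti: $7,350

First tranche $25,400 split equally: $5,080 each.
Remainder $133,500 by ownership shares (total 10,811): Ibarra 19,276.06 → $19,280; Becker 29,513.00 → $29,510; Lindqvist 40,367.36 → $40,370; Orozco 42,071.45 → $42,070; Marchetti 2,272.13 → $2,270.
Totals: Ibarra $5,080 + $19,280 = $24,360; Becker $5,080 + $29,510 = $34,590; Lindqvist $5,080 + $40,370 = $45,450; Orozco $5,080 + $42,070 = $47,150; Marchetti $5,080 + $2,270 = $7,350.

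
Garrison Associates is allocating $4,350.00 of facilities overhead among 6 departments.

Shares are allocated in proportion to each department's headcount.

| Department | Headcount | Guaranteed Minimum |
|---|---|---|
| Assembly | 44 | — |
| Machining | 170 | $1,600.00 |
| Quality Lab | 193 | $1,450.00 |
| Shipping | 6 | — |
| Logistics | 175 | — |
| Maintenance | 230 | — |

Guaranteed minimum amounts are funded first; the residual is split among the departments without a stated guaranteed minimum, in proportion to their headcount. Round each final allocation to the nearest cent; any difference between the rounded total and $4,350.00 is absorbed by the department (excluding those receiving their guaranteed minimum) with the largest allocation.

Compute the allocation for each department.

Assembly: $125.71; Machining: $1,600.00; Quality Lab: $1,450.00; Shipping: $17.14; Logistics: $500.00; Maintenance: $657.15

Fund the minimums — Machining $1,600.00; Quality Lab $1,450.00. Residual $1,300.00.
Residual split over remaining headcount 455: Assembly 125.7143 → $125.71; Shipping 17.1429 → $17.14; Logistics 500.0000 → $500.00; Maintenance 657.1429 → $657.14.
Rounding difference +$0.01 applied to Maintenance → $657.15.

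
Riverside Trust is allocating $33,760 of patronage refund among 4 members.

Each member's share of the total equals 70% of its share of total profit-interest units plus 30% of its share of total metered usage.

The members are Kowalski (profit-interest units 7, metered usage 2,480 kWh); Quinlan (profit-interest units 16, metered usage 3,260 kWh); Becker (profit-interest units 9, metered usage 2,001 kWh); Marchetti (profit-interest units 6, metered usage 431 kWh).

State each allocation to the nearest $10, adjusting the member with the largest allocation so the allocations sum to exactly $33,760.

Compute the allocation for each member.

Profit-interest units total 38; metered usage total 8,172.
Blended shares (70% profit-interest units + 30% metered usage): Kowalski 0.2200; Quinlan 0.4144; Becker 0.2392; Marchetti 0.1263.
Unrounded shares: Kowalski 7,426.86; Quinlan 13,990.61; Becker 8,077.00; Marchetti 4,265.53.
After rounding ($10): Kowalski $7,430; Quinlan $13,990; Becker $8,080; Marchetti $4,270. Sum = $33,770.
Difference $33,760 − $33,770 = −$10 applied to largest allocation (Quinlan): Quinlan becomes $13,980.

Kowalski: $7,430 · Quinlan: $13,980 · Becker: $8,080 · Marchetti: $4,270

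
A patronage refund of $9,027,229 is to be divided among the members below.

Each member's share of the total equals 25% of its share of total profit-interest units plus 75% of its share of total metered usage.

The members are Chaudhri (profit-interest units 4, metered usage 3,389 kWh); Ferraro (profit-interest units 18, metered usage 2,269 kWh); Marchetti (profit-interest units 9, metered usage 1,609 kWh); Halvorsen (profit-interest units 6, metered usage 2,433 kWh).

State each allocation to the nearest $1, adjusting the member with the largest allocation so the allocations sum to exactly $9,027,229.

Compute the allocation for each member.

Chaudhri: $2,609,439 | Ferraro: $2,681,626 | Marchetti: $1,672,006 | Halvorsen: $2,064,158

Totals — profit-interest units 37, metered usage 9,700.
Combined weights (25% profit-interest units + 75% metered usage): Chaudhri 0.2891; Ferraro 0.2971; Marchetti 0.1852; Halvorsen 0.2287.
Unrounded shares: Chaudhri 2,609,438.88; Ferraro 2,681,626.53; Marchetti 1,672,005.55; Halvorsen 2,064,158.03.
After rounding ($1): Chaudhri $2,609,439; Ferraro $2,681,627; Marchetti $1,672,006; Halvorsen $2,064,158. Sum = $9,027,230.
Difference $9,027,229 − $9,027,230 = −$1 applied to largest allocation (Ferraro): Ferraro becomes $2,681,626.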